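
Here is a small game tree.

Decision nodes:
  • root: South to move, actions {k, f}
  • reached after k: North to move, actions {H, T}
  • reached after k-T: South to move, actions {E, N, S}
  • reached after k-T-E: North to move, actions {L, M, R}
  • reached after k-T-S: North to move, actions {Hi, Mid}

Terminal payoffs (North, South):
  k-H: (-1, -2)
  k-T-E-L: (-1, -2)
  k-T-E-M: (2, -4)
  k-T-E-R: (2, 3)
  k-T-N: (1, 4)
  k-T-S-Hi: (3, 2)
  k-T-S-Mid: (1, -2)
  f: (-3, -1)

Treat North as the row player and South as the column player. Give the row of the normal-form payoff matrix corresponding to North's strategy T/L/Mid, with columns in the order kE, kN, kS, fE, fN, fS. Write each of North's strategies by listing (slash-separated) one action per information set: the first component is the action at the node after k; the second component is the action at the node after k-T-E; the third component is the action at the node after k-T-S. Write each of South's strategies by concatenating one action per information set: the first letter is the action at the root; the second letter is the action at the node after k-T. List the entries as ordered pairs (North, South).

(-1,-2) (1,4) (1,-2) (-3,-1) (-3,-1) (-3,-1)

vs kE: South plays k → North plays T at [k] → South plays E at [k-T] → North plays L at [k-T-E] → (-1, -2)
vs kN: South plays k → North plays T at [k] → South plays N at [k-T] → (1, 4)
vs kS: South plays k → North plays T at [k] → South plays S at [k-T] → North plays Mid at [k-T-S] → (1, -2)
vs fE: South plays f → (-3, -1)
vs fN: South plays f → (-3, -1)
vs fS: South plays f → (-3, -1)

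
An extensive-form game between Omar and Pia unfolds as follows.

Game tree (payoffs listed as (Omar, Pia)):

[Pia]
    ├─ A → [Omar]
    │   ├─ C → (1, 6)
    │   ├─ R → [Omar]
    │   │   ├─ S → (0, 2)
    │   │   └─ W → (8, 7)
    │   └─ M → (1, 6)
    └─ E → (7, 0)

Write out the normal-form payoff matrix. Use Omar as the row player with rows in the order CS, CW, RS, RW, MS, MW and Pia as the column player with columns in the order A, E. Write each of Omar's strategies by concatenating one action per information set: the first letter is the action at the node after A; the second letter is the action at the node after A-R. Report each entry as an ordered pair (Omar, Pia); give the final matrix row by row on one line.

CS: (1,6) (7,0) | CW: (1,6) (7,0) | RS: (0,2) (7,0) | RW: (8,7) (7,0) | MS: (1,6) (7,0) | MW: (1,6) (7,0)

Row CS: A→(1,6), E→(7,0)
Row CW: A→(1,6), E→(7,0)
Row RS: A→(0,2), E→(7,0)
Row RW: A→(8,7), E→(7,0)
Row MS: A→(1,6), E→(7,0)
Row MW: A→(1,6), E→(7,0)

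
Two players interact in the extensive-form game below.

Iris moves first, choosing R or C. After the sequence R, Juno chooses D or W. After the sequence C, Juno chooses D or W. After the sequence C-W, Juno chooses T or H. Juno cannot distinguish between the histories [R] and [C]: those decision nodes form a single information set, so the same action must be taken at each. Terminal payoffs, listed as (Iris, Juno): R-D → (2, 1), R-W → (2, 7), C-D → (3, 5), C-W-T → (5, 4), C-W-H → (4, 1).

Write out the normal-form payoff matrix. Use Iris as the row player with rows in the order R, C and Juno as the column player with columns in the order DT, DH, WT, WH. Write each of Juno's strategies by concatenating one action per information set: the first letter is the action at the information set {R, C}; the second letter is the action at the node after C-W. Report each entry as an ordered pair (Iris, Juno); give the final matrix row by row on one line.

R: (2,1) (2,1) (2,7) (2,7) | C: (3,5) (3,5) (5,4) (4,1)

           DT       DH       WT       WH
   R    (2,1)    (2,1)    (2,7)    (2,7)
   C    (3,5)    (3,5)    (5,4)    (4,1)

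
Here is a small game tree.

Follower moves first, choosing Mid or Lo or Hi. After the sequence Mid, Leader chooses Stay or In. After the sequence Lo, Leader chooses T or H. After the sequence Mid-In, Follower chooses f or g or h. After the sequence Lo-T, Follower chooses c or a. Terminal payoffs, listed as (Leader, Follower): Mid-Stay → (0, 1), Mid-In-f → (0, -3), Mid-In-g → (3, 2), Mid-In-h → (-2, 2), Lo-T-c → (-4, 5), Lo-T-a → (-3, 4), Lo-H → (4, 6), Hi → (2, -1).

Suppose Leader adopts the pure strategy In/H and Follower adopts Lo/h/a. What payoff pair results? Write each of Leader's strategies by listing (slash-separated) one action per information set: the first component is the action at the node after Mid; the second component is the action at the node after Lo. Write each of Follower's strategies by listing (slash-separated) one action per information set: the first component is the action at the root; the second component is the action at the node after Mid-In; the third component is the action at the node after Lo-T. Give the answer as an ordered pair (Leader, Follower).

(4, 6)

Trace the play path from the root:
  Follower plays Lo
  Leader plays H at [Lo]
→ terminal payoff (4, 6).
(Leader's choice at the node after Mid is never reached on this path, so it doesn't affect the outcome.)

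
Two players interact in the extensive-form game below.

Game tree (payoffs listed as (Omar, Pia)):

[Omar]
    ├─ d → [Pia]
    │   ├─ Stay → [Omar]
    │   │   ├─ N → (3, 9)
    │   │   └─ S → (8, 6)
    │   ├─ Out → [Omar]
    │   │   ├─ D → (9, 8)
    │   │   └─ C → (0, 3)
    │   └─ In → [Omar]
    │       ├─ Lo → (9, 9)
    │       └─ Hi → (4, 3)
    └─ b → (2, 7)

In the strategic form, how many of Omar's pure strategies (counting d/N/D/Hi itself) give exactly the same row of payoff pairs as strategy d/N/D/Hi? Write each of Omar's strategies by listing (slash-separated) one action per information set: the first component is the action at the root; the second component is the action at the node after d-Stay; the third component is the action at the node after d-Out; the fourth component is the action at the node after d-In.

Row for d/N/D/Hi (columns Stay, Out, In): (3,9) (9,8) (4,3).
Every one of Omar's information sets is on the play path for some reply by Pia when Omar follows d/N/D/Hi.
Changing the action at any of them therefore changes at least one column, so only d/N/D/Hi itself gives this row.

1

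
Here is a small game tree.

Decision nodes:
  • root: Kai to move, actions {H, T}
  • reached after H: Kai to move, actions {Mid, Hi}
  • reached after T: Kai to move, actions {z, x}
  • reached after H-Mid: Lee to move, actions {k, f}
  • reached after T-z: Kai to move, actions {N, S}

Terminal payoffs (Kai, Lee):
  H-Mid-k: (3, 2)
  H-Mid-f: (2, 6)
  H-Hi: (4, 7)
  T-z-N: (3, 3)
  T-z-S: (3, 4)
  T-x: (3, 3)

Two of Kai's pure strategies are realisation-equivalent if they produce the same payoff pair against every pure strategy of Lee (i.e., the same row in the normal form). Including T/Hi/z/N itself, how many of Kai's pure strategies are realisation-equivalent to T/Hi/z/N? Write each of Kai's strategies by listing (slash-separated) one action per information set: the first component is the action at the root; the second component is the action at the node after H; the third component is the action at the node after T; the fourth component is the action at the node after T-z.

Row for T/Hi/z/N (columns k, f): (3,3) (3,3).
Under T/Hi/z/N, Kai's choice at the node after H can never be reached regardless of what Lee does, so varying those choices leaves every outcome unchanged.
Holding the reachable choices fixed and varying the unreachable one freely already gives 2 equivalent strategies.
Checking the remaining rows, T/Mid/x/N, T/Mid/x/S, T/Hi/x/N, T/Hi/x/S also happen to give the same payoffs in every column, bringing the total to 6: T/Mid/z/N, T/Mid/x/N, T/Mid/x/S, T/Hi/z/N, T/Hi/x/N, T/Hi/x/S.

6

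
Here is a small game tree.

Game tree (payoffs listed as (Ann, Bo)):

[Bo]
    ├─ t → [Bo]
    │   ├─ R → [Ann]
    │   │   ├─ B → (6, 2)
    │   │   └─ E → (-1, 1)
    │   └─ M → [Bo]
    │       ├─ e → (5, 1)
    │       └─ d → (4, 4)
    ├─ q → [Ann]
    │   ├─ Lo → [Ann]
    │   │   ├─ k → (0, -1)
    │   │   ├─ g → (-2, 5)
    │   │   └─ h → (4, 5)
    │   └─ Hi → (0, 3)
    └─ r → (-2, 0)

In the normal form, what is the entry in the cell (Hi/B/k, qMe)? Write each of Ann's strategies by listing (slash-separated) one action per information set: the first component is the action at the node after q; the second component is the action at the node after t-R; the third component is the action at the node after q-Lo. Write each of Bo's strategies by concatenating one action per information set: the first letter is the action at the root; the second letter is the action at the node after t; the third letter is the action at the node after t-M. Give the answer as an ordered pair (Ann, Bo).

(0, 3)

Trace the play path from the root:
  Bo plays q
  Ann plays Hi at [q]
→ terminal payoff (0, 3).
(Ann's choice at the node after t-R is never reached on this path, so it doesn't affect the outcome.)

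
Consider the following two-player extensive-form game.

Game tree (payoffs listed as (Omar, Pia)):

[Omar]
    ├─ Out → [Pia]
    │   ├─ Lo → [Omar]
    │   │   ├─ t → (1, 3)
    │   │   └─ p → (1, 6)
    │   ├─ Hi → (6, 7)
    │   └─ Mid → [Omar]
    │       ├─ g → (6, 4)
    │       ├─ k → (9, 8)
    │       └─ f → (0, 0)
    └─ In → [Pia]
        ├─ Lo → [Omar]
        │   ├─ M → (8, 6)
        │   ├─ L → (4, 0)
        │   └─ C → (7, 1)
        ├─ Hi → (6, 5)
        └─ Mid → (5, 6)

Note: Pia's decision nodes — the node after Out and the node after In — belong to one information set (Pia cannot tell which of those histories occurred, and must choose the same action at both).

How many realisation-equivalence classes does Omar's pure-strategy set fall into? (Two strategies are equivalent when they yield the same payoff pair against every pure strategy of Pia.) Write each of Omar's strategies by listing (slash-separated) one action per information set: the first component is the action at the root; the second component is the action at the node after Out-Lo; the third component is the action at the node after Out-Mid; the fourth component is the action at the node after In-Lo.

9

Omar has 36 pure strategies: Out/t/g/M, Out/t/g/L, Out/t/g/C, Out/t/k/M, Out/t/k/L, Out/t/k/C, Out/t/f/M, Out/t/f/L, Out/t/f/C, Out/p/g/M, Out/p/g/L, Out/p/g/C, Out/p/k/M, Out/p/k/L, Out/p/k/C, Out/p/f/M, Out/p/f/L, Out/p/f/C, In/t/g/M, In/t/g/L, In/t/g/C, In/t/k/M, In/t/k/L, In/t/k/C, In/t/f/M, In/t/f/L, In/t/f/C, In/p/g/M, In/p/g/L, In/p/g/C, In/p/k/M, In/p/k/L, In/p/k/C, In/p/f/M, In/p/f/L, In/p/f/C. Columns: Lo, Hi, Mid.
{Out/t/g/M, Out/t/g/L, Out/t/g/C} → row (1,3) (6,7) (6,4)
{Out/t/k/M, Out/t/k/L, Out/t/k/C} → row (1,3) (6,7) (9,8)
{Out/t/f/M, Out/t/f/L, Out/t/f/C} → row (1,3) (6,7) (0,0)
{Out/p/g/M, Out/p/g/L, Out/p/g/C} → row (1,6) (6,7) (6,4)
{Out/p/k/M, Out/p/k/L, Out/p/k/C} → row (1,6) (6,7) (9,8)
{Out/p/f/M, Out/p/f/L, Out/p/f/C} → row (1,6) (6,7) (0,0)
{In/t/g/M, In/t/k/M, In/t/f/M, In/p/g/M, In/p/k/M, In/p/f/M} → row (8,6) (6,5) (5,6)
{In/t/g/L, In/t/k/L, In/t/f/L, In/p/g/L, In/p/k/L, In/p/f/L} → row (4,0) (6,5) (5,6)
{In/t/g/C, In/t/k/C, In/t/f/C, In/p/g/C, In/p/k/C, In/p/f/C} → row (7,1) (6,5) (5,6)
That's 9 distinct rows out of 36 strategies.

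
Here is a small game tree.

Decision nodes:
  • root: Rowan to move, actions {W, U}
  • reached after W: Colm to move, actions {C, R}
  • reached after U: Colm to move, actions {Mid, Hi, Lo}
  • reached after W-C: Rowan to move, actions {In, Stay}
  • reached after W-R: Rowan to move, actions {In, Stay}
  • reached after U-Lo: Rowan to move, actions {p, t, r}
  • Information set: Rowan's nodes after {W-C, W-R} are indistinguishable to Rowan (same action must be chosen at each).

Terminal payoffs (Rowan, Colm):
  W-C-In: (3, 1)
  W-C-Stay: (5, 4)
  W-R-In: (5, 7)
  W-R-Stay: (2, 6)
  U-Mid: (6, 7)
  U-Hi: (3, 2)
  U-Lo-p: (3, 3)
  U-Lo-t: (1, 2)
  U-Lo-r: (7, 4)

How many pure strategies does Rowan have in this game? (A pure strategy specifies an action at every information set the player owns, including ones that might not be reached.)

Rowan owns the root with actions {W, U} — two choices.
Rowan owns the information set {W-C, W-R} with actions {In, Stay} — two choices.
Rowan owns the node after U-Lo with actions {p, t, r} — three choices.
A pure strategy fixes one action at each information set independently, so the count is the product 2 × 2 × 3 = 12.
(For reference, Colm has 6 pure strategies, giving a 12×6 normal-form matrix.)

12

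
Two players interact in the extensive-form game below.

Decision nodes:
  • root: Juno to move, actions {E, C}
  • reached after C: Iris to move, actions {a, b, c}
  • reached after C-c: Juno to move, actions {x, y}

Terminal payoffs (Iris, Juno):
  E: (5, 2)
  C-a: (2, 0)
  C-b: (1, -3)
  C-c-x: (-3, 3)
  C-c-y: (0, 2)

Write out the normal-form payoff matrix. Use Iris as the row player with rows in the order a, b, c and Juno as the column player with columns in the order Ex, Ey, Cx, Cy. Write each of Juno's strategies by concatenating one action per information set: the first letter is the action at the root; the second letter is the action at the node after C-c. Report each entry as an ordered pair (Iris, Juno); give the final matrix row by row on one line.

Row a: Ex→(5,2), Ey→(5,2), Cx→(2,0), Cy→(2,0)
Row b: Ex→(5,2), Ey→(5,2), Cx→(1,-3), Cy→(1,-3)
Row c: Ex→(5,2), Ey→(5,2), Cx→(-3,3), Cy→(0,2)

a: (5,2) (5,2) (2,0) (2,0) | b: (5,2) (5,2) (1,-3) (1,-3) | c: (5,2) (5,2) (-3,3) (0,2)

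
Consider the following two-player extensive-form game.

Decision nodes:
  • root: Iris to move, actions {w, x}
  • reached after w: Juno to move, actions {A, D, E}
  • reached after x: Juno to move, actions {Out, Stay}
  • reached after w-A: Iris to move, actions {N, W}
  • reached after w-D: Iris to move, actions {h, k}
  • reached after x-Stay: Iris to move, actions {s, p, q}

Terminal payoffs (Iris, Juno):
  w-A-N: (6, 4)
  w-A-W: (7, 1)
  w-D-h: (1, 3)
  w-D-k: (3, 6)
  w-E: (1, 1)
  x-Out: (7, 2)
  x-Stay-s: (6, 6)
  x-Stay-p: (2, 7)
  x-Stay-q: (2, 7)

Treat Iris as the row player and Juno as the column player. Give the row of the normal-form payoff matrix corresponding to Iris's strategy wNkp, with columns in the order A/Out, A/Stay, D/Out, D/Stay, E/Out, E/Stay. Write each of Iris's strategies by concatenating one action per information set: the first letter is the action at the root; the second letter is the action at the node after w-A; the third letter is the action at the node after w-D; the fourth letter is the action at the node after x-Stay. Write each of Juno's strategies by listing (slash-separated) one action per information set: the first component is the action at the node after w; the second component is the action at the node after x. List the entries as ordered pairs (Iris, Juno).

vs A/Out: Iris plays w → Juno plays A at [w] → Iris plays N at [w-A] → (6, 4)
vs A/Stay: Iris plays w → Juno plays A at [w] → Iris plays N at [w-A] → (6, 4)
vs D/Out: Iris plays w → Juno plays D at [w] → Iris plays k at [w-D] → (3, 6)
vs D/Stay: Iris plays w → Juno plays D at [w] → Iris plays k at [w-D] → (3, 6)
vs E/Out: Iris plays w → Juno plays E at [w] → (1, 1)
vs E/Stay: Iris plays w → Juno plays E at [w] → (1, 1)

(6,4) (6,4) (3,6) (3,6) (1,1) (1,1)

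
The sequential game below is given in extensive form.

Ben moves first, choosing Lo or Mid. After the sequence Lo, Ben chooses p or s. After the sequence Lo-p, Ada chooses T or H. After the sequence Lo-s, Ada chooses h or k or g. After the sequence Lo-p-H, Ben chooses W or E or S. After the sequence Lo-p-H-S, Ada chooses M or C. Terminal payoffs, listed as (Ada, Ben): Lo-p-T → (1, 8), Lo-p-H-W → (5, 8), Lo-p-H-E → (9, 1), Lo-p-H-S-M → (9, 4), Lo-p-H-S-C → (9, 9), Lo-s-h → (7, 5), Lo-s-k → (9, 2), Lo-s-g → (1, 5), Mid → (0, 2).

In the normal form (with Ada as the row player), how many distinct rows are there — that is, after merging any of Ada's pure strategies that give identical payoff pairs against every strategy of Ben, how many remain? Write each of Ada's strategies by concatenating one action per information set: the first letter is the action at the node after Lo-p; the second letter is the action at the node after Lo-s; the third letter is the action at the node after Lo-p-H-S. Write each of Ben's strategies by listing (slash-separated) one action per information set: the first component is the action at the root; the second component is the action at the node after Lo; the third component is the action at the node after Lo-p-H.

Ada has 12 pure strategies: ThM, ThC, TkM, TkC, TgM, TgC, HhM, HhC, HkM, HkC, HgM, HgC. Columns: Lo/p/W, Lo/p/E, Lo/p/S, Lo/s/W, Lo/s/E, Lo/s/S, Mid/p/W, Mid/p/E, Mid/p/S, Mid/s/W, Mid/s/E, Mid/s/S.
{ThM, ThC} → row (1,8) (1,8) (1,8) (7,5) (7,5) (7,5) (0,2) (0,2) (0,2) (0,2) (0,2) (0,2)
{TkM, TkC} → row (1,8) (1,8) (1,8) (9,2) (9,2) (9,2) (0,2) (0,2) (0,2) (0,2) (0,2) (0,2)
{TgM, TgC} → row (1,8) (1,8) (1,8) (1,5) (1,5) (1,5) (0,2) (0,2) (0,2) (0,2) (0,2) (0,2)
{HhM} → row (5,8) (9,1) (9,4) (7,5) (7,5) (7,5) (0,2) (0,2) (0,2) (0,2) (0,2) (0,2)
{HhC} → row (5,8) (9,1) (9,9) (7,5) (7,5) (7,5) (0,2) (0,2) (0,2) (0,2) (0,2) (0,2)
{HkM} → row (5,8) (9,1) (9,4) (9,2) (9,2) (9,2) (0,2) (0,2) (0,2) (0,2) (0,2) (0,2)
{HkC} → row (5,8) (9,1) (9,9) (9,2) (9,2) (9,2) (0,2) (0,2) (0,2) (0,2) (0,2) (0,2)
{HgM} → row (5,8) (9,1) (9,4) (1,5) (1,5) (1,5) (0,2) (0,2) (0,2) (0,2) (0,2) (0,2)
{HgC} → row (5,8) (9,1) (9,9) (1,5) (1,5) (1,5) (0,2) (0,2) (0,2) (0,2) (0,2) (0,2)
That's 9 distinct rows out of 12 strategies.

9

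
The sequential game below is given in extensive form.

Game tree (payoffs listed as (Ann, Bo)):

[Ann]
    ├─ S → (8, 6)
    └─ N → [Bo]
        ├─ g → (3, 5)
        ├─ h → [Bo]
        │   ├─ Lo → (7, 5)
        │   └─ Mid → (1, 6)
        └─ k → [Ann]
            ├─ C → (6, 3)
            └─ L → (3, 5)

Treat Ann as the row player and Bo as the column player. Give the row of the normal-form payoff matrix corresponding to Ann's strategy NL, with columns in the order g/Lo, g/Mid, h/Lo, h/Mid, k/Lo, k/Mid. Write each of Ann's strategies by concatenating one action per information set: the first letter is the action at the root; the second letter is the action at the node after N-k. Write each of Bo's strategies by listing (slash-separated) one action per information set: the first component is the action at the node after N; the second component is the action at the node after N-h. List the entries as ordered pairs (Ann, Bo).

(3,5) (3,5) (7,5) (1,6) (3,5) (3,5)

vs g/Lo: Ann plays N → Bo plays g at [N] → (3, 5)
vs g/Mid: Ann plays N → Bo plays g at [N] → (3, 5)
vs h/Lo: Ann plays N → Bo plays h at [N] → Bo plays Lo at [N-h] → (7, 5)
vs h/Mid: Ann plays N → Bo plays h at [N] → Bo plays Mid at [N-h] → (1, 6)
vs k/Lo: Ann plays N → Bo plays k at [N] → Ann plays L at [N-k] → (3, 5)
vs k/Mid: Ann plays N → Bo plays k at [N] → Ann plays L at [N-k] → (3, 5)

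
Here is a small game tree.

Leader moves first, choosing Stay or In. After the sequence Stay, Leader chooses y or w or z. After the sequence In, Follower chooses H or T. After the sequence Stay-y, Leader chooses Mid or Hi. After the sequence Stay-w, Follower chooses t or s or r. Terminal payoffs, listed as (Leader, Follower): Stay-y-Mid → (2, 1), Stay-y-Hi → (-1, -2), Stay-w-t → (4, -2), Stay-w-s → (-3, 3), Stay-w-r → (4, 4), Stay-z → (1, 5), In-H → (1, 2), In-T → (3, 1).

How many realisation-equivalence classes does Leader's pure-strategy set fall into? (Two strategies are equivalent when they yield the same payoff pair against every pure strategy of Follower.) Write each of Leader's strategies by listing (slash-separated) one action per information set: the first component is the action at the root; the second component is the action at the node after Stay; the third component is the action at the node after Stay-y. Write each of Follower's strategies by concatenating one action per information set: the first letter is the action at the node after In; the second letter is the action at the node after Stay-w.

5

Leader has 12 pure strategies: Stay/y/Mid, Stay/y/Hi, Stay/w/Mid, Stay/w/Hi, Stay/z/Mid, Stay/z/Hi, In/y/Mid, In/y/Hi, In/w/Mid, In/w/Hi, In/z/Mid, In/z/Hi. Columns: Ht, Hs, Hr, Tt, Ts, Tr.
{Stay/y/Mid} → row (2,1) (2,1) (2,1) (2,1) (2,1) (2,1)
{Stay/y/Hi} → row (-1,-2) (-1,-2) (-1,-2) (-1,-2) (-1,-2) (-1,-2)
{Stay/w/Mid, Stay/w/Hi} → row (4,-2) (-3,3) (4,4) (4,-2) (-3,3) (4,4)
{Stay/z/Mid, Stay/z/Hi} → row (1,5) (1,5) (1,5) (1,5) (1,5) (1,5)
{In/y/Mid, In/y/Hi, In/w/Mid, In/w/Hi, In/z/Mid, In/z/Hi} → row (1,2) (1,2) (1,2) (3,1) (3,1) (3,1)
That's 5 distinct rows out of 12 strategies.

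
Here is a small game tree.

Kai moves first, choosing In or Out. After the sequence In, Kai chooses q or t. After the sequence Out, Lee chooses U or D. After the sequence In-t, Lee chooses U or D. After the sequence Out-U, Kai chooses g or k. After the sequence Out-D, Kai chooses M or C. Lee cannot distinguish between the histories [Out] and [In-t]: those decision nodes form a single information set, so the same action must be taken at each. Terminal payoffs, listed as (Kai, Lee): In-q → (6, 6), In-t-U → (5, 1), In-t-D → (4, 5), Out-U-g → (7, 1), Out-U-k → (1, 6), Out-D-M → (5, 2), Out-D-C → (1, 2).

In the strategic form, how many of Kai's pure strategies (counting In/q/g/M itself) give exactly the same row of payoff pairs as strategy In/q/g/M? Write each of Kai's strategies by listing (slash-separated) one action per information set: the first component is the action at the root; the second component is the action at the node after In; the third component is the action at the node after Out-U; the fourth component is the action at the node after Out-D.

Row for In/q/g/M (columns U, D): (6,6) (6,6).
Under In/q/g/M, Kai's choice at the node after Out-U and at the node after Out-D can never be reached regardless of what Lee does, so varying those choices leaves every outcome unchanged.
Holding the reachable choices fixed and varying the unreachable ones freely already gives 2 × 2 = 4 equivalent strategies.
No other strategy reproduces this row, so those 4 are the full class: In/q/g/M, In/q/g/C, In/q/k/M, In/q/k/C.

4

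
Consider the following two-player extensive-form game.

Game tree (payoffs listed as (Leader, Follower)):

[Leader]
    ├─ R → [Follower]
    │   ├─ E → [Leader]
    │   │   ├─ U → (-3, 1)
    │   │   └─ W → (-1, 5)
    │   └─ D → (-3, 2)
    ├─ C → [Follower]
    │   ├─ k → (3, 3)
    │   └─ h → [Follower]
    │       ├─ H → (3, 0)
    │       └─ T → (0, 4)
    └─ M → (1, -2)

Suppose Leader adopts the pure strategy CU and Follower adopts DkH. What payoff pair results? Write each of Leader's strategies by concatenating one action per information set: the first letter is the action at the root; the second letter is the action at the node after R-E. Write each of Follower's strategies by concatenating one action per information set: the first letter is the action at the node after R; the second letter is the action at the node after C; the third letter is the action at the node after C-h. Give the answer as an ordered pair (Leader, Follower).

(3, 3)

Trace the play path from the root:
  Leader plays C
  Follower plays k at [C]
→ terminal payoff (3, 3).
(Leader's choice at the node after R-E is never reached on this path, so it doesn't affect the outcome.)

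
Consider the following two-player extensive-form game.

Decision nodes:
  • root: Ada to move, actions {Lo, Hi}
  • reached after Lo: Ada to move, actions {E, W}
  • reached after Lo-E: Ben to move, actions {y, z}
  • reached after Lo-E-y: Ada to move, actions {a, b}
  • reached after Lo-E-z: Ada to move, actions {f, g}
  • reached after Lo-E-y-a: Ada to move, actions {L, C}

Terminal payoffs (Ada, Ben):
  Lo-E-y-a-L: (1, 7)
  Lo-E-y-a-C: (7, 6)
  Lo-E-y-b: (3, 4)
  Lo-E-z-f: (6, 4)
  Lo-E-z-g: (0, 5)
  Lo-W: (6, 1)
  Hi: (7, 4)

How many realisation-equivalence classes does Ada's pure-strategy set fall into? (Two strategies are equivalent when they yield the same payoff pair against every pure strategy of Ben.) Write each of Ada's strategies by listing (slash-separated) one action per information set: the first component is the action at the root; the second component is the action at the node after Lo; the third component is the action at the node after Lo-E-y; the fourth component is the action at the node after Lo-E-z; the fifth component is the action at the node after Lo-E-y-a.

Ada has 32 pure strategies: Lo/E/a/f/L, Lo/E/a/f/C, Lo/E/a/g/L, Lo/E/a/g/C, Lo/E/b/f/L, Lo/E/b/f/C, Lo/E/b/g/L, Lo/E/b/g/C, Lo/W/a/f/L, Lo/W/a/f/C, Lo/W/a/g/L, Lo/W/a/g/C, Lo/W/b/f/L, Lo/W/b/f/C, Lo/W/b/g/L, Lo/W/b/g/C, Hi/E/a/f/L, Hi/E/a/f/C, Hi/E/a/g/L, Hi/E/a/g/C, Hi/E/b/f/L, Hi/E/b/f/C, Hi/E/b/g/L, Hi/E/b/g/C, Hi/W/a/f/L, Hi/W/a/f/C, Hi/W/a/g/L, Hi/W/a/g/C, Hi/W/b/f/L, Hi/W/b/f/C, Hi/W/b/g/L, Hi/W/b/g/C. Columns: y, z.
{Lo/E/a/f/L} → row (1,7) (6,4)
{Lo/E/a/f/C} → row (7,6) (6,4)
{Lo/E/a/g/L} → row (1,7) (0,5)
{Lo/E/a/g/C} → row (7,6) (0,5)
{Lo/E/b/f/L, Lo/E/b/f/C} → row (3,4) (6,4)
{Lo/E/b/g/L, Lo/E/b/g/C} → row (3,4) (0,5)
{Lo/W/a/f/L, Lo/W/a/f/C, Lo/W/a/g/L, Lo/W/a/g/C, Lo/W/b/f/L, Lo/W/b/f/C, Lo/W/b/g/L, Lo/W/b/g/C} → row (6,1) (6,1)
{Hi/E/a/f/L, Hi/E/a/f/C, Hi/E/a/g/L, Hi/E/a/g/C, Hi/E/b/f/L, Hi/E/b/f/C, Hi/E/b/g/L, Hi/E/b/g/C, Hi/W/a/f/L, Hi/W/a/f/C, Hi/W/a/g/L, Hi/W/a/g/C, Hi/W/b/f/L, Hi/W/b/f/C, Hi/W/b/g/L, Hi/W/b/g/C} → row (7,4) (7,4)
That's 8 distinct rows out of 32 strategies.

8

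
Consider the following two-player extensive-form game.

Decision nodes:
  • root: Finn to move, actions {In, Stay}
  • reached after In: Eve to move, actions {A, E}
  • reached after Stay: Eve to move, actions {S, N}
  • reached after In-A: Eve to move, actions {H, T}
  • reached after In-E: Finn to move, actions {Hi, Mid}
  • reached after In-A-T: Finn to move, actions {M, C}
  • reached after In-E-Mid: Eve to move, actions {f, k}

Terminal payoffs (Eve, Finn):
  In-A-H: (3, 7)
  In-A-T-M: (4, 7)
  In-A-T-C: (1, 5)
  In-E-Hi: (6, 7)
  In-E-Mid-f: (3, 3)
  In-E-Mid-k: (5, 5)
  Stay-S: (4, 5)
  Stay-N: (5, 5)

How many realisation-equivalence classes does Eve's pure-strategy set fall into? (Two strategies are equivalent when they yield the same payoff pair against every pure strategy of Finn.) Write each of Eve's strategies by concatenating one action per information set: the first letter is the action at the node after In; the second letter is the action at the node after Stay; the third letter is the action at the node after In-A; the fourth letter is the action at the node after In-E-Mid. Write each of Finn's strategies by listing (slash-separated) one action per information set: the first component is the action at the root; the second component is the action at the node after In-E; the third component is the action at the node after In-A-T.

Eve has 16 pure strategies: ASHf, ASHk, ASTf, ASTk, ANHf, ANHk, ANTf, ANTk, ESHf, ESHk, ESTf, ESTk, ENHf, ENHk, ENTf, ENTk. Columns: In/Hi/M, In/Hi/C, In/Mid/M, In/Mid/C, Stay/Hi/M, Stay/Hi/C, Stay/Mid/M, Stay/Mid/C.
{ASHf, ASHk} → row (3,7) (3,7) (3,7) (3,7) (4,5) (4,5) (4,5) (4,5)
{ASTf, ASTk} → row (4,7) (1,5) (4,7) (1,5) (4,5) (4,5) (4,5) (4,5)
{ANHf, ANHk} → row (3,7) (3,7) (3,7) (3,7) (5,5) (5,5) (5,5) (5,5)
{ANTf, ANTk} → row (4,7) (1,5) (4,7) (1,5) (5,5) (5,5) (5,5) (5,5)
{ESHf, ESTf} → row (6,7) (6,7) (3,3) (3,3) (4,5) (4,5) (4,5) (4,5)
{ESHk, ESTk} → row (6,7) (6,7) (5,5) (5,5) (4,5) (4,5) (4,5) (4,5)
{ENHf, ENTf} → row (6,7) (6,7) (3,3) (3,3) (5,5) (5,5) (5,5) (5,5)
{ENHk, ENTk} → row (6,7) (6,7) (5,5) (5,5) (5,5) (5,5) (5,5) (5,5)
That's 8 distinct rows out of 16 strategies.

8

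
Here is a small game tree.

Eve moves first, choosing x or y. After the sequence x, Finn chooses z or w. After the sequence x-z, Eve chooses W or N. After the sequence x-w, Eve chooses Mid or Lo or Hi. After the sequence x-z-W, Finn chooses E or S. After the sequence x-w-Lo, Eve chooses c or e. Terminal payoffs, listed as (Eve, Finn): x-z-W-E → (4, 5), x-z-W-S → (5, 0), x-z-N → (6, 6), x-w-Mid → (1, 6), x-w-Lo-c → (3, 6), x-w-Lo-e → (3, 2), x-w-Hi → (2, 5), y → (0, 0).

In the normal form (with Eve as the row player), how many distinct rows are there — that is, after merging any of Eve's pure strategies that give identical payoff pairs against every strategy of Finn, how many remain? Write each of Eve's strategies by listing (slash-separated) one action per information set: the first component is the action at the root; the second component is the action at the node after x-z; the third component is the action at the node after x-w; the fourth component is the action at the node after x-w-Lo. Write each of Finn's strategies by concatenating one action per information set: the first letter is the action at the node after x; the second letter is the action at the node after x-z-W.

9

Eve has 24 pure strategies: x/W/Mid/c, x/W/Mid/e, x/W/Lo/c, x/W/Lo/e, x/W/Hi/c, x/W/Hi/e, x/N/Mid/c, x/N/Mid/e, x/N/Lo/c, x/N/Lo/e, x/N/Hi/c, x/N/Hi/e, y/W/Mid/c, y/W/Mid/e, y/W/Lo/c, y/W/Lo/e, y/W/Hi/c, y/W/Hi/e, y/N/Mid/c, y/N/Mid/e, y/N/Lo/c, y/N/Lo/e, y/N/Hi/c, y/N/Hi/e. Columns: zE, zS, wE, wS.
{x/W/Mid/c, x/W/Mid/e} → row (4,5) (5,0) (1,6) (1,6)
{x/W/Lo/c} → row (4,5) (5,0) (3,6) (3,6)
{x/W/Lo/e} → row (4,5) (5,0) (3,2) (3,2)
{x/W/Hi/c, x/W/Hi/e} → row (4,5) (5,0) (2,5) (2,5)
{x/N/Mid/c, x/N/Mid/e} → row (6,6) (6,6) (1,6) (1,6)
{x/N/Lo/c} → row (6,6) (6,6) (3,6) (3,6)
{x/N/Lo/e} → row (6,6) (6,6) (3,2) (3,2)
{x/N/Hi/c, x/N/Hi/e} → row (6,6) (6,6) (2,5) (2,5)
{y/W/Mid/c, y/W/Mid/e, y/W/Lo/c, y/W/Lo/e, y/W/Hi/c, y/W/Hi/e, y/N/Mid/c, y/N/Mid/e, y/N/Lo/c, y/N/Lo/e, y/N/Hi/c, y/N/Hi/e} → row (0,0) (0,0) (0,0) (0,0)
That's 9 distinct rows out of 24 strategies.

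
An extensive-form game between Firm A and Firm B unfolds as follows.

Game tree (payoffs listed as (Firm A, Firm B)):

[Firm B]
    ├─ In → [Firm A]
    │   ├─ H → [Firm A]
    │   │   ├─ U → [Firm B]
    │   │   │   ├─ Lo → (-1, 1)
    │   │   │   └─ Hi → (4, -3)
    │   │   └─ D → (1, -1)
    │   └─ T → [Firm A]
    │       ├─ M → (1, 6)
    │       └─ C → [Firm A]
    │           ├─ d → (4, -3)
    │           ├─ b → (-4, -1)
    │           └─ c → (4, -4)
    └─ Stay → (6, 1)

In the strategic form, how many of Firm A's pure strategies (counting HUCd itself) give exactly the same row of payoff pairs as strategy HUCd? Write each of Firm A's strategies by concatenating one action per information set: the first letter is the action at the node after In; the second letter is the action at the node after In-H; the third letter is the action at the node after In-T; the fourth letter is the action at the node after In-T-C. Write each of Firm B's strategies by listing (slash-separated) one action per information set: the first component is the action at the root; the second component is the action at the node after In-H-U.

Row for HUCd (columns In/Lo, In/Hi, Stay/Lo, Stay/Hi): (-1,1) (4,-3) (6,1) (6,1).
Under HUCd, Firm A's choice at the node after In-T and at the node after In-T-C can never be reached regardless of what Firm B does, so varying those choices leaves every outcome unchanged.
Holding the reachable choices fixed and varying the unreachable ones freely already gives 2 × 3 = 6 equivalent strategies.
No other strategy reproduces this row, so those 6 are the full class: HUMd, HUMb, HUMc, HUCd, HUCb, HUCc.

6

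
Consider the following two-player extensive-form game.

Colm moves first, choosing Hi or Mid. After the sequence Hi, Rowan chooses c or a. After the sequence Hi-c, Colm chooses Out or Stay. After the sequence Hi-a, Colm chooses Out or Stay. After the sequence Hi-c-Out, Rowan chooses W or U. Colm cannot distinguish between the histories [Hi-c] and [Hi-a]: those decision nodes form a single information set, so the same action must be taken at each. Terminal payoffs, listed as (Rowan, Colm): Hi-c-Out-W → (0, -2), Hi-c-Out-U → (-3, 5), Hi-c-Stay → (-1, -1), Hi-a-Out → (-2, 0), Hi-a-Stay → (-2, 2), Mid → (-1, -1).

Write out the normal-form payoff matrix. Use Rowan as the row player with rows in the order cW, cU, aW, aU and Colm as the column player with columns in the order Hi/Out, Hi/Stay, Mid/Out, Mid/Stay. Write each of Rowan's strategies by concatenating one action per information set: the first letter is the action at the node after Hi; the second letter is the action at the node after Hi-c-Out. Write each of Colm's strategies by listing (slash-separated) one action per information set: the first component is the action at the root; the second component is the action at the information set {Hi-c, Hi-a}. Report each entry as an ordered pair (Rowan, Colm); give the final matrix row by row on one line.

cW: (0,-2) (-1,-1) (-1,-1) (-1,-1) | cU: (-3,5) (-1,-1) (-1,-1) (-1,-1) | aW: (-2,0) (-2,2) (-1,-1) (-1,-1) | aU: (-2,0) (-2,2) (-1,-1) (-1,-1)

       Hi/Out  Hi/Stay  Mid/Out  Mid/Stay
  cW   (0,-2)  (-1,-1)  (-1,-1)  (-1,-1)
  cU   (-3,5)  (-1,-1)  (-1,-1)  (-1,-1)
  aW   (-2,0)   (-2,2)  (-1,-1)  (-1,-1)
  aU   (-2,0)   (-2,2)  (-1,-1)  (-1,-1)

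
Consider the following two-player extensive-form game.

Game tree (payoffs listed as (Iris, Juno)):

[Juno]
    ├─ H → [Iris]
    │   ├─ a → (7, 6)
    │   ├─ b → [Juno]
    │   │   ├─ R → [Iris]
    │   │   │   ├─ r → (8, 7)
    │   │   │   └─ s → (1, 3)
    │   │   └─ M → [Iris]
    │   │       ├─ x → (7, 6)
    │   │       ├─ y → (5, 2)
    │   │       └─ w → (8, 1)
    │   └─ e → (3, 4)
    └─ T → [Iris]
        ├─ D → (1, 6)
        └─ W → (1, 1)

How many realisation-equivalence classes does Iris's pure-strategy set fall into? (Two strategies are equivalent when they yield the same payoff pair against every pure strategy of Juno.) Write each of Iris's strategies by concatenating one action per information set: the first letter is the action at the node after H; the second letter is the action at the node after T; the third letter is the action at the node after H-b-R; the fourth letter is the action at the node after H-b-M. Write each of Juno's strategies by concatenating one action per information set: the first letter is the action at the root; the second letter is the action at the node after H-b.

Iris has 36 pure strategies: aDrx, aDry, aDrw, aDsx, aDsy, aDsw, aWrx, aWry, aWrw, aWsx, aWsy, aWsw, bDrx, bDry, bDrw, bDsx, bDsy, bDsw, bWrx, bWry, bWrw, bWsx, bWsy, bWsw, eDrx, eDry, eDrw, eDsx, eDsy, eDsw, eWrx, eWry, eWrw, eWsx, eWsy, eWsw. Columns: HR, HM, TR, TM.
{aDrx, aDry, aDrw, aDsx, aDsy, aDsw} → row (7,6) (7,6) (1,6) (1,6)
{aWrx, aWry, aWrw, aWsx, aWsy, aWsw} → row (7,6) (7,6) (1,1) (1,1)
{bDrx} → row (8,7) (7,6) (1,6) (1,6)
{bDry} → row (8,7) (5,2) (1,6) (1,6)
{bDrw} → row (8,7) (8,1) (1,6) (1,6)
{bDsx} → row (1,3) (7,6) (1,6) (1,6)
{bDsy} → row (1,3) (5,2) (1,6) (1,6)
{bDsw} → row (1,3) (8,1) (1,6) (1,6)
{bWrx} → row (8,7) (7,6) (1,1) (1,1)
{bWry} → row (8,7) (5,2) (1,1) (1,1)
{bWrw} → row (8,7) (8,1) (1,1) (1,1)
{bWsx} → row (1,3) (7,6) (1,1) (1,1)
{bWsy} → row (1,3) (5,2) (1,1) (1,1)
{bWsw} → row (1,3) (8,1) (1,1) (1,1)
{eDrx, eDry, eDrw, eDsx, eDsy, eDsw} → row (3,4) (3,4) (1,6) (1,6)
{eWrx, eWry, eWrw, eWsx, eWsy, eWsw} → row (3,4) (3,4) (1,1) (1,1)
That's 16 distinct rows out of 36 strategies.

16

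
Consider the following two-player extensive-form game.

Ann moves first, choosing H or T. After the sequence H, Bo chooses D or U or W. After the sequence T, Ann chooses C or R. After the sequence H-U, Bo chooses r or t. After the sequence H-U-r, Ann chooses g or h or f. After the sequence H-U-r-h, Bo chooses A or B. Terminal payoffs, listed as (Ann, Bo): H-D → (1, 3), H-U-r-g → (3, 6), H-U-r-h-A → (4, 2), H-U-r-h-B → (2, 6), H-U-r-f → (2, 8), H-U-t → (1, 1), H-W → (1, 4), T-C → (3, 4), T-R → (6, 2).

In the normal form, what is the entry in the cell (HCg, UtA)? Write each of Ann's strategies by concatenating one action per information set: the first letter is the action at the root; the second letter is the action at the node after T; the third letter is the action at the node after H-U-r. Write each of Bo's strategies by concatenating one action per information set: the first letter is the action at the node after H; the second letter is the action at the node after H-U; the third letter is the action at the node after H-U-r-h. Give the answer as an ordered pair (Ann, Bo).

(1, 1)

Trace the play path from the root:
  Ann plays H
  Bo plays U at [H]
  Bo plays t at [H-U]
→ terminal payoff (1, 1).
(Ann's choice at the node after T is never reached on this path, so it doesn't affect the outcome.)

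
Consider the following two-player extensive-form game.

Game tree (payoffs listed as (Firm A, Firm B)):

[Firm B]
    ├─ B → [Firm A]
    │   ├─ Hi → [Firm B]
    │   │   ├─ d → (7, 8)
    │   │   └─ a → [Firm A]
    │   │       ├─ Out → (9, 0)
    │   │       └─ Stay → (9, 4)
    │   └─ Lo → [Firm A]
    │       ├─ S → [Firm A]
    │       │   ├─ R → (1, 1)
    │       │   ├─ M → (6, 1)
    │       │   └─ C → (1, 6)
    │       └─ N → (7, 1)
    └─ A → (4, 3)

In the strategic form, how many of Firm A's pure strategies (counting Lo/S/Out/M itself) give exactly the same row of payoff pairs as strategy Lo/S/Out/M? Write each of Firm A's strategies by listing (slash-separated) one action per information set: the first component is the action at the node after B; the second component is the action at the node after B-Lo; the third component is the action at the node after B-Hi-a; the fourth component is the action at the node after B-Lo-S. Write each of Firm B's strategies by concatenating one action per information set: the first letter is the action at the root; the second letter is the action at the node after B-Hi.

2

Row for Lo/S/Out/M (columns Bd, Ba, Ad, Aa): (6,1) (6,1) (4,3) (4,3).
Under Lo/S/Out/M, Firm A's choice at the node after B-Hi-a can never be reached regardless of what Firm B does, so varying those choices leaves every outcome unchanged.
Holding the reachable choices fixed and varying the unreachable one freely already gives 2 equivalent strategies.
No other strategy reproduces this row, so those 2 are the full class: Lo/S/Out/M, Lo/S/Stay/M.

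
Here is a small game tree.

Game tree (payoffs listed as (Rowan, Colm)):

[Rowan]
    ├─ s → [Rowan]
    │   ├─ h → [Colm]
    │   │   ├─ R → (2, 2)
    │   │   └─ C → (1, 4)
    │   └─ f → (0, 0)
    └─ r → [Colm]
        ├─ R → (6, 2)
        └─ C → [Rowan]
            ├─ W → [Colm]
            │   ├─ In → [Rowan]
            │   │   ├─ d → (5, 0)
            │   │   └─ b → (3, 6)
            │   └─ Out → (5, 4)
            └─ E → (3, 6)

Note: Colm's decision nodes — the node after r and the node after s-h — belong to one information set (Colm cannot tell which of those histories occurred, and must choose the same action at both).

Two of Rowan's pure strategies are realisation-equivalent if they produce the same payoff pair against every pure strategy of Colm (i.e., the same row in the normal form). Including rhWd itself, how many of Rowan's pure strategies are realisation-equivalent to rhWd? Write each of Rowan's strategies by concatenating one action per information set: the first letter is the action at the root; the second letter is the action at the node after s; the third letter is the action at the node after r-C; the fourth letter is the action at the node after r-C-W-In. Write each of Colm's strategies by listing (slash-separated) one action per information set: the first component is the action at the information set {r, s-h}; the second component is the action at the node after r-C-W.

Row for rhWd (columns R/In, R/Out, C/In, C/Out): (6,2) (6,2) (5,0) (5,4).
Under rhWd, Rowan's choice at the node after s can never be reached regardless of what Colm does, so varying those choices leaves every outcome unchanged.
Holding the reachable choices fixed and varying the unreachable one freely already gives 2 equivalent strategies.
No other strategy reproduces this row, so those 2 are the full class: rhWd, rfWd.

2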